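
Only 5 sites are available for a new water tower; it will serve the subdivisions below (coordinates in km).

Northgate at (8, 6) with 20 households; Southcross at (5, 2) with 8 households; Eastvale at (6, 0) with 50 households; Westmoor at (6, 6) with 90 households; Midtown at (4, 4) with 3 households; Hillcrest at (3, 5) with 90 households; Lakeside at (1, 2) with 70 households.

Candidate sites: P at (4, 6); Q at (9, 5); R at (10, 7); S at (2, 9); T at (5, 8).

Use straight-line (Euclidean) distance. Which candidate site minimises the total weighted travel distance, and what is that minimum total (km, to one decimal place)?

Total weighted distance at each candidate:
  P (4, 6): total = 1092.5
  Q (9, 5): total = 1797.8
  R (10, 7): total = 2271.5
  S (2, 9): total = 2019.7
  T (5, 8): total = 1566.1
Minimum is at P with total 1092.5 km.

P, total 1092.5 km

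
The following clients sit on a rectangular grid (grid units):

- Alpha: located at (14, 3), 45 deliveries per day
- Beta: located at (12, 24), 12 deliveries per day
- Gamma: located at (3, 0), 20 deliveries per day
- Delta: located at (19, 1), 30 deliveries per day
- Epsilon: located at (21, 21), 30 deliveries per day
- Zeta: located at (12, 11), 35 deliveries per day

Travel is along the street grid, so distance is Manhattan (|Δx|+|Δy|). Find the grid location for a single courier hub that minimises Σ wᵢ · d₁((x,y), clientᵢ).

(14, 3)

Manhattan distance separates: Σwᵢ(|x−xᵢ|+|y−yᵢ|) = Σwᵢ|x−xᵢ| + Σwᵢ|y−yᵢ|, so x and y are optimised independently as 1-D weighted medians.
Total weight W = 172; half = 86.
x-coordinate, sorted with cumulative weight:
  x=3 (Gamma, w=20) cum 20
  x=12 (Beta, w=12) cum 32
  x=12 (Zeta, w=35) cum 67
  x=14 (Alpha, w=45) cum 112  ← median
  x=19 (Delta, w=30) cum 142
  x=21 (Epsilon, w=30) cum 172
⇒ x* = 14
y-coordinate, sorted with cumulative weight:
  y=0 (Gamma, w=20) cum 20
  y=1 (Delta, w=30) cum 50
  y=3 (Alpha, w=45) cum 95  ← median
  y=11 (Zeta, w=35) cum 130
  y=21 (Epsilon, w=30) cum 160
  y=24 (Beta, w=12) cum 172
⇒ y* = 3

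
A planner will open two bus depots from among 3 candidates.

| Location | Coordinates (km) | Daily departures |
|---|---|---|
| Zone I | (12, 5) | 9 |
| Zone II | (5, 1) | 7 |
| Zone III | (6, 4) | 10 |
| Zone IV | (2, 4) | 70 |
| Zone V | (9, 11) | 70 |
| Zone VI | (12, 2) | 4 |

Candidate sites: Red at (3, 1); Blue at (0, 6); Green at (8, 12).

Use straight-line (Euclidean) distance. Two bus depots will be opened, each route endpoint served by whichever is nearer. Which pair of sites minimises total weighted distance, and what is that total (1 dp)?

Evaluate every pair (each demand assigned to the nearer of the two):
  {Red, Green}: total = 485.6
  {Blue, Green}: total = 525.4
  {Red, Blue}: total = 1100.0
Best pair: {Red, Green} with total 485.6.

{Red, Green}, total 485.6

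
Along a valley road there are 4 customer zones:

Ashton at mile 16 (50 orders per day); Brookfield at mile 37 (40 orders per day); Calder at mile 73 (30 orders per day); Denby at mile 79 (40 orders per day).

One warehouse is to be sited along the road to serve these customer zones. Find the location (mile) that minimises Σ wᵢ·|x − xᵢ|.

x = 37

For a sum of weighted absolute distances on a line, the optimum is the weighted median (not the mean). Total weight W = 160; half-weight = 80.
Sort by position and accumulate weight:
  mile 16 (Ashton, w=50) → cum 50
  mile 37 (Brookfield, w=40) → cum 90  ≥ 80 → median here
  mile 73 (Calder, w=30) → cum 120
  mile 79 (Denby, w=40) → cum 160
Optimal location: mile 37.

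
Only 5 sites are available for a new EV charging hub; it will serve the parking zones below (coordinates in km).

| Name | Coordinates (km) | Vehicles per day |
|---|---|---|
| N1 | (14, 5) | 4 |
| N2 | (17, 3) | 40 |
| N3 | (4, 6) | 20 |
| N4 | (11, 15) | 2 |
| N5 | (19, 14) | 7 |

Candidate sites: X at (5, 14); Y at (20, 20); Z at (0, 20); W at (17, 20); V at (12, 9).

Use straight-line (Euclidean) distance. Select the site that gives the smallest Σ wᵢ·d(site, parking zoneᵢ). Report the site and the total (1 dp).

Total weighted distance at each candidate:
  X (5, 14): total = 973.5
  Y (20, 20): total = 1243.5
  Z (0, 20): total = 1498.6
  W (17, 20): total = 1183.2
  V (12, 9): total = 573.6
Minimum is at V with total 573.6 km.

V, total 573.6 km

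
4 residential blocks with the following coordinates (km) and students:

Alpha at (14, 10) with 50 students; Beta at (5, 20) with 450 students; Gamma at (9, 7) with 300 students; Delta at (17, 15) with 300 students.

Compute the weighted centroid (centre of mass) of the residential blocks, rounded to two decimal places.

(9.77, 14.64)

The minimiser of Σwᵢ‖p−pᵢ‖² is the weighted centroid p* = (Σwᵢpᵢ)/(Σwᵢ).
Σwᵢ = 1100.
Σwᵢxᵢ = 50·14 + 450·5 + 300·9 + 300·17 = 10750.
Σwᵢyᵢ = 50·10 + 450·20 + 300·7 + 300·15 = 16100.
x* = 10750/1100 = 9.77, y* = 16100/1100 = 14.64.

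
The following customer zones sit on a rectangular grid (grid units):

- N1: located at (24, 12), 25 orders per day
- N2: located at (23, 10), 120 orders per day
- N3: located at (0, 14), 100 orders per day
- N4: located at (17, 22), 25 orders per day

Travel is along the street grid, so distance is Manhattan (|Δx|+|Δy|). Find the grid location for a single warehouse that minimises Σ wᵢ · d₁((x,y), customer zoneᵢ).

(23, 12)

Manhattan distance separates: Σwᵢ(|x−xᵢ|+|y−yᵢ|) = Σwᵢ|x−xᵢ| + Σwᵢ|y−yᵢ|, so x and y are optimised independently as 1-D weighted medians.
Total weight W = 270; half = 135.
x-coordinate, sorted with cumulative weight:
  x=0 (N3, w=100) cum 100
  x=17 (N4, w=25) cum 125
  x=23 (N2, w=120) cum 245  ← median
  x=24 (N1, w=25) cum 270
⇒ x* = 23
y-coordinate, sorted with cumulative weight:
  y=10 (N2, w=120) cum 120
  y=12 (N1, w=25) cum 145  ← median
  y=14 (N3, w=100) cum 245
  y=22 (N4, w=25) cum 270
⇒ y* = 12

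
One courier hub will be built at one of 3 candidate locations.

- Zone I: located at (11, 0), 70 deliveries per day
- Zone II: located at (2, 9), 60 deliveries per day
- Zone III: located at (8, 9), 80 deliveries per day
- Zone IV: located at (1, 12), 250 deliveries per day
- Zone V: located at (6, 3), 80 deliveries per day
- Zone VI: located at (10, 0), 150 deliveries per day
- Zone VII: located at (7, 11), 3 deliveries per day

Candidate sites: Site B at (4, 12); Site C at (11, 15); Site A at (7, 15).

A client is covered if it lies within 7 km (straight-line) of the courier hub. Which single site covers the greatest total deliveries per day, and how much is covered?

Coverage radius r = 7 km; a point is covered iff (Δx)²+(Δy)² ≤ 7² = 49.
  Site B (4, 12): covers {Zone II, Zone III, Zone IV, Zone VII} → 393
  Site C (11, 15): covers {Zone III, Zone VII} → 83
  Site A (7, 15): covers {Zone III, Zone IV, Zone VII} → 333
Maximum coverage at Site B: 393 deliveries per day.

Site B, covering 393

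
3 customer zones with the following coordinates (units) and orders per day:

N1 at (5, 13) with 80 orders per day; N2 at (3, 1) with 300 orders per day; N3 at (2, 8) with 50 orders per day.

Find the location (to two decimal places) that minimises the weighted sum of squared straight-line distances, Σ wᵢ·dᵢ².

(3.26, 4.05)

The minimiser of Σwᵢ‖p−pᵢ‖² is the weighted centroid p* = (Σwᵢpᵢ)/(Σwᵢ).
Σwᵢ = 430.
Σwᵢxᵢ = 80·5 + 300·3 + 50·2 = 1400.
Σwᵢyᵢ = 80·13 + 300·1 + 50·8 = 1740.
x* = 1400/430 = 3.26, y* = 1740/430 = 4.05.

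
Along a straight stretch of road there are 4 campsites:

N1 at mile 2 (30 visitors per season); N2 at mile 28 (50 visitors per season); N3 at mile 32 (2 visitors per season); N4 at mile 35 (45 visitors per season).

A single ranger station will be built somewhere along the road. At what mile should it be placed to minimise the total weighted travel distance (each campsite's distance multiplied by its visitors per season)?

For a sum of weighted absolute distances on a line, the optimum is the weighted median (not the mean). Total weight W = 127; half-weight = 63.5.
Sort by position and accumulate weight:
  mile 2 (N1, w=30) → cum 30
  mile 28 (N2, w=50) → cum 80  ≥ 63.5 → median here
  mile 32 (N3, w=2) → cum 82
  mile 35 (N4, w=45) → cum 127
Optimal location: mile 28.

x = 28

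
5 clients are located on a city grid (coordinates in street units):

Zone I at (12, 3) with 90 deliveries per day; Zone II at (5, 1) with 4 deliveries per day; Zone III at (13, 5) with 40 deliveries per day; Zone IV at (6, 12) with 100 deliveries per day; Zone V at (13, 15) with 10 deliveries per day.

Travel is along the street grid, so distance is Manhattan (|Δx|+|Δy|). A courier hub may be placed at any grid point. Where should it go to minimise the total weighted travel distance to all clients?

(12, 5)

Manhattan distance separates: Σwᵢ(|x−xᵢ|+|y−yᵢ|) = Σwᵢ|x−xᵢ| + Σwᵢ|y−yᵢ|, so x and y are optimised independently as 1-D weighted medians.
Total weight W = 244; half = 122.
x-coordinate, sorted with cumulative weight:
  x=5 (Zone II, w=4) cum 4
  x=6 (Zone IV, w=100) cum 104
  x=12 (Zone I, w=90) cum 194  ← median
  x=13 (Zone III, w=40) cum 234
  x=13 (Zone V, w=10) cum 244
⇒ x* = 12
y-coordinate, sorted with cumulative weight:
  y=1 (Zone II, w=4) cum 4
  y=3 (Zone I, w=90) cum 94
  y=5 (Zone III, w=40) cum 134  ← median
  y=12 (Zone IV, w=100) cum 234
  y=15 (Zone V, w=10) cum 244
⇒ y* = 5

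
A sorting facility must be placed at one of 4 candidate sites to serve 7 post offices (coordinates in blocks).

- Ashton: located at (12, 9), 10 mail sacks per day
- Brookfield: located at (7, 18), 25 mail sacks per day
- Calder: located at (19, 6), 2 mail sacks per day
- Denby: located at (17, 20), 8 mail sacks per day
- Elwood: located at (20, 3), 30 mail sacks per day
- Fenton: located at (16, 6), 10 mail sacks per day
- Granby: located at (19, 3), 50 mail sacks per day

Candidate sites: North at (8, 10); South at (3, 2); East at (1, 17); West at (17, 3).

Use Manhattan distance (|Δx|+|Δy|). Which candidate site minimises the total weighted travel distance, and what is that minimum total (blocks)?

West, total 1111 blocks

Total weighted distance at each candidate:
  North (8, 10): total = 2047
  South (3, 2): total = 2516
  East (1, 17): total = 3425
  West (17, 3): total = 1111
Minimum is at West with total 1111 blocks.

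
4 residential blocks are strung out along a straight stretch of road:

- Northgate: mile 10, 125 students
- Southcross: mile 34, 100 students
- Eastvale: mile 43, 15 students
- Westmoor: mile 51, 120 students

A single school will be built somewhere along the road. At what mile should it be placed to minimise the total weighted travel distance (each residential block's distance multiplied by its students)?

x = 34

For a sum of weighted absolute distances on a line, the optimum is the weighted median (not the mean). Total weight W = 360; half-weight = 180.
Sort by position and accumulate weight:
  mile 10 (Northgate, w=125) → cum 125
  mile 34 (Southcross, w=100) → cum 225  ≥ 180 → median here
  mile 43 (Eastvale, w=15) → cum 240
  mile 51 (Westmoor, w=120) → cum 360
Optimal location: mile 34.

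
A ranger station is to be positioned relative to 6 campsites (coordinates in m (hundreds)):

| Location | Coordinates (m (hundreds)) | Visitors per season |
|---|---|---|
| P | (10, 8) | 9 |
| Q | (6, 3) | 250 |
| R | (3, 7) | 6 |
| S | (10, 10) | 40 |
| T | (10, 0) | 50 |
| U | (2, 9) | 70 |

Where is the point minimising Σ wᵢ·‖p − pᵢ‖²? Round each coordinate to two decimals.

(6.23, 4.46)

The minimiser of Σwᵢ‖p−pᵢ‖² is the weighted centroid p* = (Σwᵢpᵢ)/(Σwᵢ).
Σwᵢ = 425.
Σwᵢxᵢ = 9·10 + 250·6 + 6·3 + 40·10 + 50·10 + 70·2 = 2648.
Σwᵢyᵢ = 9·8 + 250·3 + 6·7 + 40·10 + 50·0 + 70·9 = 1894.
x* = 2648/425 = 6.23, y* = 1894/425 = 4.46.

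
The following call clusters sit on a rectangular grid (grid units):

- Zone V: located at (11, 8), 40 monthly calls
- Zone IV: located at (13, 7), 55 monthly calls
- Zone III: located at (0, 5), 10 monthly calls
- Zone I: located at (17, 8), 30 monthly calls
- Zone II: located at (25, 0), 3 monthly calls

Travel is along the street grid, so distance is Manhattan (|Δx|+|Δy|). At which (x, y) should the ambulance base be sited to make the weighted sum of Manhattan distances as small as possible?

Manhattan distance separates: Σwᵢ(|x−xᵢ|+|y−yᵢ|) = Σwᵢ|x−xᵢ| + Σwᵢ|y−yᵢ|, so x and y are optimised independently as 1-D weighted medians.
Total weight W = 138; half = 69.
x-coordinate, sorted with cumulative weight:
  x=0 (Zone III, w=10) cum 10
  x=11 (Zone V, w=40) cum 50
  x=13 (Zone IV, w=55) cum 105  ← median
  x=17 (Zone I, w=30) cum 135
  x=25 (Zone II, w=3) cum 138
⇒ x* = 13
y-coordinate, sorted with cumulative weight:
  y=0 (Zone II, w=3) cum 3
  y=5 (Zone III, w=10) cum 13
  y=7 (Zone IV, w=55) cum 68
  y=8 (Zone V, w=40) cum 108  ← median
  y=8 (Zone I, w=30) cum 138
⇒ y* = 8

(13, 8)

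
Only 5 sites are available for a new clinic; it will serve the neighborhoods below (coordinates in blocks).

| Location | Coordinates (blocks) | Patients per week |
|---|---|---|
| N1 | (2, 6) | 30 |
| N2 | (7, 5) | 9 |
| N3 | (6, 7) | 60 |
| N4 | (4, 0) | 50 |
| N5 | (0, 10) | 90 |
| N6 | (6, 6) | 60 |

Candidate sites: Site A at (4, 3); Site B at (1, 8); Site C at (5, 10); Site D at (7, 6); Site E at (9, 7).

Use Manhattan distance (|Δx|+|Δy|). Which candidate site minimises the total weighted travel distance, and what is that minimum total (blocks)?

Site B, total 1771 blocks

Total weighted distance at each candidate:
  Site A (4, 3): total = 1995
  Site B (1, 8): total = 1771
  Site C (5, 10): total = 1813
  Site D (7, 6): total = 1779
  Site E (9, 7): total = 2376
Minimum is at Site B with total 1771 blocks.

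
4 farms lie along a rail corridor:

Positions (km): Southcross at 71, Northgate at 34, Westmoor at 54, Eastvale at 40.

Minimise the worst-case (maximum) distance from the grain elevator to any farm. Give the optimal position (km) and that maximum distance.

location 52.5, max distance 18.5

The 1-center on a line is the midpoint of the two extreme points: leftmost at 34, rightmost at 71.
Optimal location = (34 + 71)/2 = 52.5; maximum distance = (71 − 34)/2 = 18.5.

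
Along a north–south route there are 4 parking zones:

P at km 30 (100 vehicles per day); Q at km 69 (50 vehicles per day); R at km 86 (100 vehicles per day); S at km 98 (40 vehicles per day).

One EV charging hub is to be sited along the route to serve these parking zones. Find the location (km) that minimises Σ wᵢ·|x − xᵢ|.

x = 69

For a sum of weighted absolute distances on a line, the optimum is the weighted median (not the mean). Total weight W = 290; half-weight = 145.
Sort by position and accumulate weight:
  km 30 (P, w=100) → cum 100
  km 69 (Q, w=50) → cum 150  ≥ 145 → median here
  km 86 (R, w=100) → cum 250
  km 98 (S, w=40) → cum 290
Optimal location: km 69.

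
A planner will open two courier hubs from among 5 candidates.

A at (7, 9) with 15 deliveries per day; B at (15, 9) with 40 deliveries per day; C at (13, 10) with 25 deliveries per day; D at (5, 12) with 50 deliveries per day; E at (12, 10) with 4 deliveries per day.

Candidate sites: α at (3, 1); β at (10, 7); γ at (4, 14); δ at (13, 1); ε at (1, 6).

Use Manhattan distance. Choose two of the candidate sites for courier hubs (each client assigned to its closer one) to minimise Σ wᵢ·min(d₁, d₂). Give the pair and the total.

Evaluate every pair (each demand assigned to the nearer of the two):
  {β, γ}: total = 675
  {γ, δ}: total = 935
  {α, β}: total = 1025
  {β, δ}: total = 1025
  {β, ε}: total = 1025
  {α, γ}: total = 1283
  {γ, ε}: total = 1283
  {δ, ε}: total = 1300
  {α, δ}: total = 1495
  {α, ε}: total = 1775
Best pair: {β, γ} with total 675.

{β, γ}, total 675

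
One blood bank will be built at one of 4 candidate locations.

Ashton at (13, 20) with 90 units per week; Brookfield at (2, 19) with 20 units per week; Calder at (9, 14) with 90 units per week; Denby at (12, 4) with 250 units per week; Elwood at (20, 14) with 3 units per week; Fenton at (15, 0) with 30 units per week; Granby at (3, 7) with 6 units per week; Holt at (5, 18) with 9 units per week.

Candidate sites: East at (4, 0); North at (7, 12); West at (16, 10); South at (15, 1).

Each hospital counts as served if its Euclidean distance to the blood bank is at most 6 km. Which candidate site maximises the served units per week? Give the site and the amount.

South, covering 280

Coverage radius r = 6 km; a point is covered iff (Δx)²+(Δy)² ≤ 6² = 36.
  East (4, 0): covers {none} → 0
  North (7, 12): covers {Calder} → 90
  West (16, 10): covers {Elwood} → 3
  South (15, 1): covers {Denby, Fenton} → 280
Maximum coverage at South: 280 units per week.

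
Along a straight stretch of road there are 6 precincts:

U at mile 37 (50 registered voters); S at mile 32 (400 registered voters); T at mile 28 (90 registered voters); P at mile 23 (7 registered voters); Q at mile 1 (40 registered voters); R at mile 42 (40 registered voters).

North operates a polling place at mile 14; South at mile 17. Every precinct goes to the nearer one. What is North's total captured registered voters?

40

The indifferent point is the midpoint (14+17)/2 = 15.5; precincts left of it (closer to North at 14) go to North, those right go to South.
  Q at 1 (w=40) → North
  P at 23 (w=7) → South
  T at 28 (w=90) → South
  S at 32 (w=400) → South
  U at 37 (w=50) → South
  R at 42 (w=40) → South
North captures 40; South captures 587.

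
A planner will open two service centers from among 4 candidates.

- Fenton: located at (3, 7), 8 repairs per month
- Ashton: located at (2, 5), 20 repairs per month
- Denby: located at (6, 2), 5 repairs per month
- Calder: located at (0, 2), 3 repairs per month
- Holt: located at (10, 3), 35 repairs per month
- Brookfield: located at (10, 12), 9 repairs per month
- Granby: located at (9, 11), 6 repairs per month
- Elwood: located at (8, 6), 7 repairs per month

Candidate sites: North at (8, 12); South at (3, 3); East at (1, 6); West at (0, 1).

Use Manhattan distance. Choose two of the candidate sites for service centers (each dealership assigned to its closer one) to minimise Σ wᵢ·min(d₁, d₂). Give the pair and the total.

Evaluate every pair (each demand assigned to the nearer of the two):
  {North, South}: total = 441
  {North, East}: total = 581
  {South, East}: total = 603
  {South, West}: total = 644
  {North, West}: total = 687
  {East, West}: total = 784
Best pair: {North, South} with total 441.

{North, South}, total 441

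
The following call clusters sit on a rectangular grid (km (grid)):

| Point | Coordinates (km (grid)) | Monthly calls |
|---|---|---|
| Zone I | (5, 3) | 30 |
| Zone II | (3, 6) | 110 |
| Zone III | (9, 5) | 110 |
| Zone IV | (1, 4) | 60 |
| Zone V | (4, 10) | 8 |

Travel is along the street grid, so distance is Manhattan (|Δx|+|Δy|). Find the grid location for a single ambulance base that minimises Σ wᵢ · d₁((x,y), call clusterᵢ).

Manhattan distance separates: Σwᵢ(|x−xᵢ|+|y−yᵢ|) = Σwᵢ|x−xᵢ| + Σwᵢ|y−yᵢ|, so x and y are optimised independently as 1-D weighted medians.
Total weight W = 318; half = 159.
x-coordinate, sorted with cumulative weight:
  x=1 (Zone IV, w=60) cum 60
  x=3 (Zone II, w=110) cum 170  ← median
  x=4 (Zone V, w=8) cum 178
  x=5 (Zone I, w=30) cum 208
  x=9 (Zone III, w=110) cum 318
⇒ x* = 3
y-coordinate, sorted with cumulative weight:
  y=3 (Zone I, w=30) cum 30
  y=4 (Zone IV, w=60) cum 90
  y=5 (Zone III, w=110) cum 200  ← median
  y=6 (Zone II, w=110) cum 310
  y=10 (Zone V, w=8) cum 318
⇒ y* = 5

(3, 5)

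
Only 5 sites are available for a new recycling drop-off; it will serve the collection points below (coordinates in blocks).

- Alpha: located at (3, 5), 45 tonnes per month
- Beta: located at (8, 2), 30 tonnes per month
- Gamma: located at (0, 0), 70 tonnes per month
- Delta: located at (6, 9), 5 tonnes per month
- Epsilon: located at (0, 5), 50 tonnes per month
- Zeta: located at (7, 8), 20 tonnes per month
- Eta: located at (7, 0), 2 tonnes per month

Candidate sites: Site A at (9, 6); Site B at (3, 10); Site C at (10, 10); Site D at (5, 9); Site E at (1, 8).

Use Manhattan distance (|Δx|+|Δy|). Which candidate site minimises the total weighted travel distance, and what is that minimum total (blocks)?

Site E, total 1623 blocks

Total weighted distance at each candidate:
  Site A (9, 6): total = 2141
  Site B (3, 10): total = 2093
  Site C (10, 10): total = 3141
  Site D (5, 9): total = 2087
  Site E (1, 8): total = 1623
Minimum is at Site E with total 1623 blocks.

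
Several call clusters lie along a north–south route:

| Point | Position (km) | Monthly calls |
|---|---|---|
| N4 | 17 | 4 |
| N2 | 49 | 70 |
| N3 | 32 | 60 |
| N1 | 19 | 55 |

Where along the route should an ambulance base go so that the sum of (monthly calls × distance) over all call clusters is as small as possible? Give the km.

For a sum of weighted absolute distances on a line, the optimum is the weighted median (not the mean). Total weight W = 189; half-weight = 94.5.
Sort by position and accumulate weight:
  km 17 (N4, w=4) → cum 4
  km 19 (N1, w=55) → cum 59
  km 32 (N3, w=60) → cum 119  ≥ 94.5 → median here
  km 49 (N2, w=70) → cum 189
Optimal location: km 32.

x = 32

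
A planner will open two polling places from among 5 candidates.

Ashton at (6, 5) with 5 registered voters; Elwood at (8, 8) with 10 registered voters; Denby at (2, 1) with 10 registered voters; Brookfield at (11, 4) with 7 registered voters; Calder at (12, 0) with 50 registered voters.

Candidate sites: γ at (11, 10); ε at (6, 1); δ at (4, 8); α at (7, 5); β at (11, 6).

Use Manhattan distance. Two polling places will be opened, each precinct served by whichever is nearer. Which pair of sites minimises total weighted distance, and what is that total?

Evaluate every pair (each demand assigned to the nearer of the two):
  {ε, α}: total = 470
  {ε, β}: total = 474
  {α, β}: total = 499
  {γ, ε}: total = 502
  {ε, δ}: total = 506
  {δ, β}: total = 519
  {γ, β}: total = 584
  {γ, α}: total = 670
  {δ, α}: total = 670
  {γ, δ}: total = 747
Best pair: {ε, α} with total 470.

{ε, α}, total 470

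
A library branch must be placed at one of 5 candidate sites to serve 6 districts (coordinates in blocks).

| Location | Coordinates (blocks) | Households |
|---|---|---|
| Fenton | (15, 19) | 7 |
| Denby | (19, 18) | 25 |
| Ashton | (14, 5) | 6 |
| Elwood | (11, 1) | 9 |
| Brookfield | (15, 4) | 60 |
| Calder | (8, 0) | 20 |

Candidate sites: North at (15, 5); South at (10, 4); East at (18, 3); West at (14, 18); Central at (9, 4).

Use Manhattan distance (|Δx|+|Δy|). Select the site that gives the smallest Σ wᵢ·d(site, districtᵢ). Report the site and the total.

North, total 901 blocks

Total weighted distance at each candidate:
  North (15, 5): total = 901
  South (10, 4): total = 1201
  East (18, 3): total = 1150
  West (14, 18): total = 1777
  Central (9, 4): total = 1288
Minimum is at North with total 901 blocks.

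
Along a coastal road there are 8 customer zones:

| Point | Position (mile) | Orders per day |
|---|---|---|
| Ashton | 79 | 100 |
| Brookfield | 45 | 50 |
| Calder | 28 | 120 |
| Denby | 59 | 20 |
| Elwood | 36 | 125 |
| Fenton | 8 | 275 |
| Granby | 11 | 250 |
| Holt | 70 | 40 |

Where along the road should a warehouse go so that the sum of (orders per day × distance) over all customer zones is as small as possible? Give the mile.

x = 11

For a sum of weighted absolute distances on a line, the optimum is the weighted median (not the mean). Total weight W = 980; half-weight = 490.
Sort by position and accumulate weight:
  mile 8 (Fenton, w=275) → cum 275
  mile 11 (Granby, w=250) → cum 525  ≥ 490 → median here
  mile 28 (Calder, w=120) → cum 645
  mile 36 (Elwood, w=125) → cum 770
  mile 45 (Brookfield, w=50) → cum 820
  mile 59 (Denby, w=20) → cum 840
  mile 70 (Holt, w=40) → cum 880
  mile 79 (Ashton, w=100) → cum 980
Optimal location: mile 11.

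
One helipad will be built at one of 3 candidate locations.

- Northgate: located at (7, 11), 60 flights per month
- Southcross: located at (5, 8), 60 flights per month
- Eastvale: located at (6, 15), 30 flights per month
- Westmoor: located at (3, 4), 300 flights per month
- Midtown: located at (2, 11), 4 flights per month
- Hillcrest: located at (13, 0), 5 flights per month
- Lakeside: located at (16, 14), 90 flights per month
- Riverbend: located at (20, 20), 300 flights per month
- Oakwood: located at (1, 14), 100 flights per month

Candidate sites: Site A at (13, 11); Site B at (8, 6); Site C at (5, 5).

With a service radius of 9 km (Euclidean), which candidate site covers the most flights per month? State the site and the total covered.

Site B, covering 429

Coverage radius r = 9 km; a point is covered iff (Δx)²+(Δy)² ≤ 9² = 81.
  Site A (13, 11): covers {Northgate, Southcross, Eastvale, Lakeside} → 240
  Site B (8, 6): covers {Northgate, Southcross, Westmoor, Midtown, Hillcrest} → 429
  Site C (5, 5): covers {Northgate, Southcross, Westmoor, Midtown} → 424
Maximum coverage at Site B: 429 flights per month.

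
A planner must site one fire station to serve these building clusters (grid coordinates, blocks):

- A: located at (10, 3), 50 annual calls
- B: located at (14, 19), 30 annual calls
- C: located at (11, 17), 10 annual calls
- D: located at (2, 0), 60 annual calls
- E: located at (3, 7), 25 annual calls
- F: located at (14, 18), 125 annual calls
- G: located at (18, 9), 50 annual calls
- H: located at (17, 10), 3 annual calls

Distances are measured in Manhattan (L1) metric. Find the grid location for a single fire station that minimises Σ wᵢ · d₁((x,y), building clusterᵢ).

(14, 9)

Manhattan distance separates: Σwᵢ(|x−xᵢ|+|y−yᵢ|) = Σwᵢ|x−xᵢ| + Σwᵢ|y−yᵢ|, so x and y are optimised independently as 1-D weighted medians.
Total weight W = 353; half = 176.5.
x-coordinate, sorted with cumulative weight:
  x=2 (D, w=60) cum 60
  x=3 (E, w=25) cum 85
  x=10 (A, w=50) cum 135
  x=11 (C, w=10) cum 145
  x=14 (B, w=30) cum 175
  x=14 (F, w=125) cum 300  ← median
  x=17 (H, w=3) cum 303
  x=18 (G, w=50) cum 353
⇒ x* = 14
y-coordinate, sorted with cumulative weight:
  y=0 (D, w=60) cum 60
  y=3 (A, w=50) cum 110
  y=7 (E, w=25) cum 135
  y=9 (G, w=50) cum 185  ← median
  y=10 (H, w=3) cum 188
  y=17 (C, w=10) cum 198
  y=18 (F, w=125) cum 323
  y=19 (B, w=30) cum 353
⇒ y* = 9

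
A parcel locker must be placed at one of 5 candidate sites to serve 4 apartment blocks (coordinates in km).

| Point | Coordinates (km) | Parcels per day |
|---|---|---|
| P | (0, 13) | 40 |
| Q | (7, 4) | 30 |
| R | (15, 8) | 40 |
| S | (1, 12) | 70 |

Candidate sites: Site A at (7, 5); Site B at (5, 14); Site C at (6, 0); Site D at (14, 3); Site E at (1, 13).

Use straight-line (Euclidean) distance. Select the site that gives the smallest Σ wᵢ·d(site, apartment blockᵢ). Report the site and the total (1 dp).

Site E, total 1029.1 km

Total weighted distance at each candidate:
  Site A (7, 5): total = 1442.3
  Site B (5, 14): total = 1289.4
  Site C (6, 0): total = 2088.1
  Site D (14, 3): total = 2211.1
  Site E (1, 13): total = 1029.1
Minimum is at Site E with total 1029.1 km.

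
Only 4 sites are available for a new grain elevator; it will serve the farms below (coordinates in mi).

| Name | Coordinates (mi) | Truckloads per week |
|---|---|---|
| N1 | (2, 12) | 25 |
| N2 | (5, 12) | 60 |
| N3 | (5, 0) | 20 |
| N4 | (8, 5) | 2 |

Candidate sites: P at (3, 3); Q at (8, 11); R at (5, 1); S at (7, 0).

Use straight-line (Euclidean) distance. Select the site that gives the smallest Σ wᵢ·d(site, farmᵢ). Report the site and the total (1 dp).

Total weighted distance at each candidate:
  P (3, 3): total = 862.4
  Q (8, 11): total = 581.8
  R (5, 1): total = 975.0
  S (7, 0): total = 1105.1
Minimum is at Q with total 581.8 mi.

Q, total 581.8 mi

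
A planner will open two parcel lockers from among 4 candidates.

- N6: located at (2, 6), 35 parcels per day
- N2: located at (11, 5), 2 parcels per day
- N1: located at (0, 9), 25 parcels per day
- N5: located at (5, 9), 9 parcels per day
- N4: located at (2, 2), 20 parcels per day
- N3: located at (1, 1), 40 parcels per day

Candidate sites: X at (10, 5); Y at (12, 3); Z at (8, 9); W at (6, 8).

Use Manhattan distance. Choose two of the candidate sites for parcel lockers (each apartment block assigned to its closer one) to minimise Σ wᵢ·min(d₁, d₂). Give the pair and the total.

{X, W}, total 1085

Evaluate every pair (each demand assigned to the nearer of the two):
  {X, W}: total = 1085
  {Y, W}: total = 1089
  {Z, W}: total = 1097
  {X, Z}: total = 1284
  {Y, Z}: total = 1288
  {X, Y}: total = 1488
Best pair: {X, W} with total 1085.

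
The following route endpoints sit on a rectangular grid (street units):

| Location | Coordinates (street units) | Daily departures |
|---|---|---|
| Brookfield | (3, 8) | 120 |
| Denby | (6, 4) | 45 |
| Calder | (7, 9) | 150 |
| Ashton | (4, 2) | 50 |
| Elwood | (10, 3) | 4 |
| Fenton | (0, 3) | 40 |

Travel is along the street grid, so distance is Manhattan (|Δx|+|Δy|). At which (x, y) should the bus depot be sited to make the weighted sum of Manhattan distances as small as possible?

(4, 8)

Manhattan distance separates: Σwᵢ(|x−xᵢ|+|y−yᵢ|) = Σwᵢ|x−xᵢ| + Σwᵢ|y−yᵢ|, so x and y are optimised independently as 1-D weighted medians.
Total weight W = 409; half = 204.5.
x-coordinate, sorted with cumulative weight:
  x=0 (Fenton, w=40) cum 40
  x=3 (Brookfield, w=120) cum 160
  x=4 (Ashton, w=50) cum 210  ← median
  x=6 (Denby, w=45) cum 255
  x=7 (Calder, w=150) cum 405
  x=10 (Elwood, w=4) cum 409
⇒ x* = 4
y-coordinate, sorted with cumulative weight:
  y=2 (Ashton, w=50) cum 50
  y=3 (Elwood, w=4) cum 54
  y=3 (Fenton, w=40) cum 94
  y=4 (Denby, w=45) cum 139
  y=8 (Brookfield, w=120) cum 259  ← median
  y=9 (Calder, w=150) cum 409
⇒ y* = 8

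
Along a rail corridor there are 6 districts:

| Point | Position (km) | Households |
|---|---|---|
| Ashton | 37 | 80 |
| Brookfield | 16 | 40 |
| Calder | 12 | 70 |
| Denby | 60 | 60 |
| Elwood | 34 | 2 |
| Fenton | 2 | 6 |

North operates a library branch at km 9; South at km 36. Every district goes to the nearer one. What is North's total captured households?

The indifferent point is the midpoint (9+36)/2 = 22.5; districts left of it (closer to North at 9) go to North, those right go to South.
  Fenton at 2 (w=6) → North
  Calder at 12 (w=70) → North
  Brookfield at 16 (w=40) → North
  Elwood at 34 (w=2) → South
  Ashton at 37 (w=80) → South
  Denby at 60 (w=60) → South
North captures 116; South captures 142.

116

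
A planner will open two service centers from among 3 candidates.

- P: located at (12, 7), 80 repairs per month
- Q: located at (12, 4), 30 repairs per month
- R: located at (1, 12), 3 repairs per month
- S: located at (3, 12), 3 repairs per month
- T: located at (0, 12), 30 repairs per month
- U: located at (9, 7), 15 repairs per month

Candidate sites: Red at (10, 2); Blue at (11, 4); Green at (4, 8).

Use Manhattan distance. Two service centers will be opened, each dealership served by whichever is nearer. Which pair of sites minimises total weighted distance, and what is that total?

{Blue, Green}, total 701

Evaluate every pair (each demand assigned to the nearer of the two):
  {Blue, Green}: total = 701
  {Red, Green}: total = 1046
  {Red, Blue}: total = 1097
Best pair: {Blue, Green} with total 701.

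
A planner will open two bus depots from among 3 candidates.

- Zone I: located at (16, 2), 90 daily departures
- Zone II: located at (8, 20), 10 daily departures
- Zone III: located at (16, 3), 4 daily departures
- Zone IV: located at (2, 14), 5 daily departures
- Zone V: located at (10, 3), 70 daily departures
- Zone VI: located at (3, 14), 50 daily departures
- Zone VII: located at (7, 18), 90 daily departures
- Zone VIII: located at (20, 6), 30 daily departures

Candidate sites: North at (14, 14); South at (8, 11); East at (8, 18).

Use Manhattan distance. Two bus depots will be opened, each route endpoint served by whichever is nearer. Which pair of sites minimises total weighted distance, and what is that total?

{South, East}, total 3359

Evaluate every pair (each demand assigned to the nearer of the two):
  {South, East}: total = 3359
  {North, East}: total = 3392
  {North, South}: total = 3687
Best pair: {South, East} with total 3359.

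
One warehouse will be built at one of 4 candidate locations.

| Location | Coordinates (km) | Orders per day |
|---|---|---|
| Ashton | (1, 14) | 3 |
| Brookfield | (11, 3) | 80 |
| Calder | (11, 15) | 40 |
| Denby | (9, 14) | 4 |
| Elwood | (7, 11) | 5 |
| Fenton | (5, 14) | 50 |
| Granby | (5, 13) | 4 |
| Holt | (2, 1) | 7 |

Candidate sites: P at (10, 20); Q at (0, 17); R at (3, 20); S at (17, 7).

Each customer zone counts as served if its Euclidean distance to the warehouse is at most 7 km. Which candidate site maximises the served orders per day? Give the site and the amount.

Coverage radius r = 7 km; a point is covered iff (Δx)²+(Δy)² ≤ 7² = 49.
  P (10, 20): covers {Calder, Denby} → 44
  Q (0, 17): covers {Ashton, Fenton, Granby} → 57
  R (3, 20): covers {Ashton, Fenton} → 53
  S (17, 7): covers {none} → 0
Maximum coverage at Q: 57 orders per day.

Q, covering 57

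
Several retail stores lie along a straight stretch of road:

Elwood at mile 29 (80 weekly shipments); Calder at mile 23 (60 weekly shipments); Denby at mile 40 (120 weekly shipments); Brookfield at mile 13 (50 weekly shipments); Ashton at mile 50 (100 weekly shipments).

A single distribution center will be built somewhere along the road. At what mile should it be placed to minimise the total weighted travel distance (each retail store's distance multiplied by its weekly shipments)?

For a sum of weighted absolute distances on a line, the optimum is the weighted median (not the mean). Total weight W = 410; half-weight = 205.
Sort by position and accumulate weight:
  mile 13 (Brookfield, w=50) → cum 50
  mile 23 (Calder, w=60) → cum 110
  mile 29 (Elwood, w=80) → cum 190
  mile 40 (Denby, w=120) → cum 310  ≥ 205 → median here
  mile 50 (Ashton, w=100) → cum 410
Optimal location: mile 40.

x = 40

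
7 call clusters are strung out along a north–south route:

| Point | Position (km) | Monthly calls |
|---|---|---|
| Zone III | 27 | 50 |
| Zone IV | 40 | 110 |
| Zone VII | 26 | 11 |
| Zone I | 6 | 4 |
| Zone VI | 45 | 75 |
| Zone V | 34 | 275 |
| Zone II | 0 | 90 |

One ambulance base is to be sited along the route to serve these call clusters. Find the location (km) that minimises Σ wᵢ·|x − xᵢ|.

x = 34

For a sum of weighted absolute distances on a line, the optimum is the weighted median (not the mean). Total weight W = 615; half-weight = 307.5.
Sort by position and accumulate weight:
  km 0 (Zone II, w=90) → cum 90
  km 6 (Zone I, w=4) → cum 94
  km 26 (Zone VII, w=11) → cum 105
  km 27 (Zone III, w=50) → cum 155
  km 34 (Zone V, w=275) → cum 430  ≥ 307.5 → median here
  km 40 (Zone IV, w=110) → cum 540
  km 45 (Zone VI, w=75) → cum 615
Optimal location: km 34.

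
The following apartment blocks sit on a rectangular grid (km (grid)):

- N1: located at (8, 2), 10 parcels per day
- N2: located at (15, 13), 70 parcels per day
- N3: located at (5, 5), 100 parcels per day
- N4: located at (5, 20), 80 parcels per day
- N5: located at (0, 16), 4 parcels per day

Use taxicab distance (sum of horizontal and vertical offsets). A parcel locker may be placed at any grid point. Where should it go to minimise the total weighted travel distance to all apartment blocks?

(5, 13)

Manhattan distance separates: Σwᵢ(|x−xᵢ|+|y−yᵢ|) = Σwᵢ|x−xᵢ| + Σwᵢ|y−yᵢ|, so x and y are optimised independently as 1-D weighted medians.
Total weight W = 264; half = 132.
x-coordinate, sorted with cumulative weight:
  x=0 (N5, w=4) cum 4
  x=5 (N3, w=100) cum 104
  x=5 (N4, w=80) cum 184  ← median
  x=8 (N1, w=10) cum 194
  x=15 (N2, w=70) cum 264
⇒ x* = 5
y-coordinate, sorted with cumulative weight:
  y=2 (N1, w=10) cum 10
  y=5 (N3, w=100) cum 110
  y=13 (N2, w=70) cum 180  ← median
  y=16 (N5, w=4) cum 184
  y=20 (N4, w=80) cum 264
⇒ y* = 13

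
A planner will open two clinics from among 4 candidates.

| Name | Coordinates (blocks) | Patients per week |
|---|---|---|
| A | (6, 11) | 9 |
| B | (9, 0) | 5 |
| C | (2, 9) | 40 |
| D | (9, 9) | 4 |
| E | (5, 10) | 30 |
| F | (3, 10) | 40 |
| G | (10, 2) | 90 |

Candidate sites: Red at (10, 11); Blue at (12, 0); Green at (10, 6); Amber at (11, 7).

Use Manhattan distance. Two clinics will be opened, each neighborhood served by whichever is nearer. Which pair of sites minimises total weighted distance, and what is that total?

{Red, Blue}, total 1323

Evaluate every pair (each demand assigned to the nearer of the two):
  {Red, Blue}: total = 1323
  {Red, Green}: total = 1343
  {Red, Amber}: total = 1533
  {Blue, Green}: total = 1622
  {Blue, Amber}: total = 1622
  {Green, Amber}: total = 1642
Best pair: {Red, Blue} with total 1323.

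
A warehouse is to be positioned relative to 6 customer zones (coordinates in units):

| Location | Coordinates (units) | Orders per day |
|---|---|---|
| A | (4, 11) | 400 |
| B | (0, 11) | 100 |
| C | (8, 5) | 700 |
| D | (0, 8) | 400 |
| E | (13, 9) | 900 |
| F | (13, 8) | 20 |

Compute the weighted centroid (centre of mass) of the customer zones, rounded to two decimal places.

The minimiser of Σwᵢ‖p−pᵢ‖² is the weighted centroid p* = (Σwᵢpᵢ)/(Σwᵢ).
Σwᵢ = 2520.
Σwᵢxᵢ = 400·4 + 100·0 + 700·8 + 400·0 + 900·13 + 20·13 = 19160.
Σwᵢyᵢ = 400·11 + 100·11 + 700·5 + 400·8 + 900·9 + 20·8 = 20460.
x* = 19160/2520 = 7.60, y* = 20460/2520 = 8.12.

(7.60, 8.12)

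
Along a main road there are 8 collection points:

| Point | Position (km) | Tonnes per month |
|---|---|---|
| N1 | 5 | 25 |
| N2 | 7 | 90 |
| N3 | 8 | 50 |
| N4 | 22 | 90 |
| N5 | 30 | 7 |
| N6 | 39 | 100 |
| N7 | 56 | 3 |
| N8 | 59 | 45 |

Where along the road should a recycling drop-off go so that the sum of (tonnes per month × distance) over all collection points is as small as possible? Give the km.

x = 22

For a sum of weighted absolute distances on a line, the optimum is the weighted median (not the mean). Total weight W = 410; half-weight = 205.
Sort by position and accumulate weight:
  km 5 (N1, w=25) → cum 25
  km 7 (N2, w=90) → cum 115
  km 8 (N3, w=50) → cum 165
  km 22 (N4, w=90) → cum 255  ≥ 205 → median here
  km 30 (N5, w=7) → cum 262
  km 39 (N6, w=100) → cum 362
  km 56 (N7, w=3) → cum 365
  km 59 (N8, w=45) → cum 410
Optimal location: km 22.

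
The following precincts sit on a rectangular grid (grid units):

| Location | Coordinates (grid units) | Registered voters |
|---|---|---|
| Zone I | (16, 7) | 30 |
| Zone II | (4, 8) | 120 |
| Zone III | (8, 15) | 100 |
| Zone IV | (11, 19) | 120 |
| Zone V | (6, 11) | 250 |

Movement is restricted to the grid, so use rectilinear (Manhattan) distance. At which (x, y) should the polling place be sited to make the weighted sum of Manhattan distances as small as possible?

(6, 11)

Manhattan distance separates: Σwᵢ(|x−xᵢ|+|y−yᵢ|) = Σwᵢ|x−xᵢ| + Σwᵢ|y−yᵢ|, so x and y are optimised independently as 1-D weighted medians.
Total weight W = 620; half = 310.
x-coordinate, sorted with cumulative weight:
  x=4 (Zone II, w=120) cum 120
  x=6 (Zone V, w=250) cum 370  ← median
  x=8 (Zone III, w=100) cum 470
  x=11 (Zone IV, w=120) cum 590
  x=16 (Zone I, w=30) cum 620
⇒ x* = 6
y-coordinate, sorted with cumulative weight:
  y=7 (Zone I, w=30) cum 30
  y=8 (Zone II, w=120) cum 150
  y=11 (Zone V, w=250) cum 400  ← median
  y=15 (Zone III, w=100) cum 500
  y=19 (Zone IV, w=120) cum 620
⇒ y* = 11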